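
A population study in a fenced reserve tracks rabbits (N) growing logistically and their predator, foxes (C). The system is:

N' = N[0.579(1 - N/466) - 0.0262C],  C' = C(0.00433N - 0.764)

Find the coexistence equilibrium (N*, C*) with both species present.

N* ≈ 176, C* ≈ 13.7

From dC/dt = 0 with C > 0: 0.00433N* = 0.764, so N* = 176.
Substitute into dN/dt = 0: 0.579(1 - 176/466) = 0.0262C*.
The bracket is 0.621, giving C* = 0.36/0.0262 = 13.7.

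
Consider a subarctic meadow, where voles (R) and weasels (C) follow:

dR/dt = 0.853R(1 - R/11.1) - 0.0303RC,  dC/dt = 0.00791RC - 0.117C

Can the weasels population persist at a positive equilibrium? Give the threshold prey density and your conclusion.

The predator equation gives dC/dt > 0 only when R > 0.117/0.00791 = 14.8.
Without the predator, R → K = 11.1. Since 11.1 < 14.8, the predator cannot invade.

Threshold R = 14.8; K < 14.8, so no, the predator goes extinct.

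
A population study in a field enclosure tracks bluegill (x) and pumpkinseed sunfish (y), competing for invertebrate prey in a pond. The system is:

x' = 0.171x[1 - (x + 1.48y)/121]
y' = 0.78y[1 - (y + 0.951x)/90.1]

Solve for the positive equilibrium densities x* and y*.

x* ≈ 30.3, y* ≈ 61.3

Setting both brackets to zero gives the nullclines x + 1.48y = 121 and 0.951x + y = 90.1.
Substituting y = 90.1 - 0.951x into the first: x(1 - 1.48·0.951) = 121 - 1.48·90.1.
So x* = -12.3/-0.407 = 30.3, and then y* = 90.1 - 0.951·30.3 = 61.3.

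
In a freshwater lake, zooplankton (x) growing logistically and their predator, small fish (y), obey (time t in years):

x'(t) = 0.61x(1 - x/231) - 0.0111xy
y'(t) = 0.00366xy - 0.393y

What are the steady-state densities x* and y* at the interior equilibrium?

From dy/dt = 0 with y > 0: 0.00366x* = 0.393, so x* = 107.
Substitute into dx/dt = 0: 0.61(1 - 107/231) = 0.0111y*.
The bracket is 0.535, giving y* = 0.326/0.0111 = 29.4.

x* ≈ 107, y* ≈ 29.4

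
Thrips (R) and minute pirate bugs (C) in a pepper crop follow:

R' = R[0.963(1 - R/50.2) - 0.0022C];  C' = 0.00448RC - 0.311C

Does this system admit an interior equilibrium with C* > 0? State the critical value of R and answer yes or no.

The predator equation gives dC/dt > 0 only when R > 0.311/0.00448 = 69.4.
Without the predator, R → K = 50.2. Since 50.2 < 69.4, the predator cannot invade.

Threshold R = 69.4; K < 69.4, so no, the predator goes extinct.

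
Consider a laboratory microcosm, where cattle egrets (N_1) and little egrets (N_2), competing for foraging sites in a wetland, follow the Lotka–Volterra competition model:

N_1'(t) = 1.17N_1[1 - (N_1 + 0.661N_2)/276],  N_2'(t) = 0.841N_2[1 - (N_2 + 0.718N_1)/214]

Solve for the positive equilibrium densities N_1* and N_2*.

Setting both brackets to zero gives the nullclines N_1 + 0.661N_2 = 276 and 0.718N_1 + N_2 = 214.
Substituting N_2 = 214 - 0.718N_1 into the first: N_1(1 - 0.661·0.718) = 276 - 0.661·214.
So N_1* = 135/0.525 = 256, and then N_2* = 214 - 0.718·256 = 30.1.

N_1* ≈ 256, N_2* ≈ 30.1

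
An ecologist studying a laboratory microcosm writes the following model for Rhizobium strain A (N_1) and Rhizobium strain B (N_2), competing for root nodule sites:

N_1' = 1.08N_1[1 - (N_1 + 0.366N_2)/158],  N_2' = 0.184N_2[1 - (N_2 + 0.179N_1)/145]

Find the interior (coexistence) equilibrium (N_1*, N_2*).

N_1* ≈ 112, N_2* ≈ 125

Setting both brackets to zero gives the nullclines N_1 + 0.366N_2 = 158 and 0.179N_1 + N_2 = 145.
Substituting N_2 = 145 - 0.179N_1 into the first: N_1(1 - 0.366·0.179) = 158 - 0.366·145.
So N_1* = 105/0.934 = 112, and then N_2* = 145 - 0.179·112 = 125.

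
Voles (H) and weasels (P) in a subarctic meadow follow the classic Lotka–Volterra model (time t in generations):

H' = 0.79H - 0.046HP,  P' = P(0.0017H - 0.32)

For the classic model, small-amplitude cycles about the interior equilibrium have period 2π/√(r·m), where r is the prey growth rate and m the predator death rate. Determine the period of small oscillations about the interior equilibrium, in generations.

T ≈ 12.5 generations

Here r = 0.79 and m = 0.32, so r·m = 0.253.
ω = √0.253 = 0.503 per generation, hence T = 2π/ω ≈ 12.5 generations.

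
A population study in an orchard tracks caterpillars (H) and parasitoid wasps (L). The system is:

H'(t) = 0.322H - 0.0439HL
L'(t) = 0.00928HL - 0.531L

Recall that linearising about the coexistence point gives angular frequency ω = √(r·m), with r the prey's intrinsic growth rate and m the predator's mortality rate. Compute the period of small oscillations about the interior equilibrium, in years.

T ≈ 15.2 years

Here r = 0.322 and m = 0.531, so r·m = 0.171.
ω = √0.171 = 0.413 per year, hence T = 2π/ω ≈ 15.2 years.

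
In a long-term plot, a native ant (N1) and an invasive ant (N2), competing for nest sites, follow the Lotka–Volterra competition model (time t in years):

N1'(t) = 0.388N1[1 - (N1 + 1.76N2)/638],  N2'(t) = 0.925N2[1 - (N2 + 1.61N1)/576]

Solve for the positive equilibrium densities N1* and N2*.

N1* ≈ 205, N2* ≈ 246

Setting both brackets to zero gives the nullclines N1 + 1.76N2 = 638 and 1.61N1 + N2 = 576.
Substituting N2 = 576 - 1.61N1 into the first: N1(1 - 1.76·1.61) = 638 - 1.76·576.
So N1* = -376/-1.83 = 205, and then N2* = 576 - 1.61·205 = 246.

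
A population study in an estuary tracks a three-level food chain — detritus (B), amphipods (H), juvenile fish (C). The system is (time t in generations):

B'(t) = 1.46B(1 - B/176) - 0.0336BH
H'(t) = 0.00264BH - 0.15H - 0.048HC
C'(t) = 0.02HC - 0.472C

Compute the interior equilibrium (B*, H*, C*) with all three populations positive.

From dC/dt = 0: 0.02H* = 0.472, so H* = 23.6.
From dB/dt = 0: 1.46(1 - B*/176) = 0.0336·23.6, giving B* = 176·(1 - 0.543) = 80.4.
From dH/dt = 0: 0.00264·80.4 - 0.15 = 0.048C*, so C* = 0.0623/0.048 = 1.3.

B* ≈ 80.4, H* ≈ 23.6, C* ≈ 1.3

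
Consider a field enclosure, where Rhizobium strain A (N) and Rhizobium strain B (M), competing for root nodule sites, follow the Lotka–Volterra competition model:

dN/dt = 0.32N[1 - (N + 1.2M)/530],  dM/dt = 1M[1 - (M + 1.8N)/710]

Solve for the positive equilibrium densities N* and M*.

N* ≈ 278, M* ≈ 210

Setting both brackets to zero gives the nullclines N + 1.2M = 530 and 1.8N + M = 710.
Substituting M = 710 - 1.8N into the first: N(1 - 1.2·1.8) = 530 - 1.2·710.
So N* = -322/-1.16 = 278, and then M* = 710 - 1.8·278 = 210.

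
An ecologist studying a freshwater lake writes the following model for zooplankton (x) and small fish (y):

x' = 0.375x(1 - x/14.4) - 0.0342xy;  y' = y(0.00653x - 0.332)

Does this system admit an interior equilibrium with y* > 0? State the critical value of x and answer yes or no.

The predator equation gives dy/dt > 0 only when x > 0.332/0.00653 = 50.8.
Without the predator, x → K = 14.4. Since 14.4 < 50.8, the predator cannot invade.

Threshold x = 50.8; K < 50.8, so no, the predator goes extinct.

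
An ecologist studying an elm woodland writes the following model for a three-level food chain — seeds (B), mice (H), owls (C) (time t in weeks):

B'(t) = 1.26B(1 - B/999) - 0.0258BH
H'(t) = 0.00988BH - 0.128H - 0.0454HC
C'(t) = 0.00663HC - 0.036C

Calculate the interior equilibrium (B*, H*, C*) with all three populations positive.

From dC/dt = 0: 0.00663H* = 0.036, so H* = 5.43.
From dB/dt = 0: 1.26(1 - B*/999) = 0.0258·5.43, giving B* = 999·(1 - 0.111) = 888.
From dH/dt = 0: 0.00988·888 - 0.128 = 0.0454C*, so C* = 8.64/0.0454 = 190.

B* ≈ 888, H* ≈ 5.43, C* ≈ 190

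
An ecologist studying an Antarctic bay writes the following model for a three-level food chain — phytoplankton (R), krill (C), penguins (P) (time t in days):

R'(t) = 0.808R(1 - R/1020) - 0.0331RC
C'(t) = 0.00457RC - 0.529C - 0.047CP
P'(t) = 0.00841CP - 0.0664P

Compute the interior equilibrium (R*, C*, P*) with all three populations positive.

R* ≈ 690, C* ≈ 7.9, P* ≈ 55.8

From dP/dt = 0: 0.00841C* = 0.0664, so C* = 7.9.
From dR/dt = 0: 0.808(1 - R*/1020) = 0.0331·7.9, giving R* = 1020·(1 - 0.323) = 690.
From dC/dt = 0: 0.00457·690 - 0.529 = 0.047P*, so P* = 2.62/0.047 = 55.8.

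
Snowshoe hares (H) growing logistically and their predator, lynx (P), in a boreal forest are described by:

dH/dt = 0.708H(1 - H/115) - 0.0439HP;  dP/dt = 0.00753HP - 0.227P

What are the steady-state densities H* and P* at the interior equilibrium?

H* ≈ 30.1, P* ≈ 11.9

From dP/dt = 0 with P > 0: 0.00753H* = 0.227, so H* = 30.1.
Substitute into dH/dt = 0: 0.708(1 - 30.1/115) = 0.0439P*.
The bracket is 0.738, giving P* = 0.522/0.0439 = 11.9.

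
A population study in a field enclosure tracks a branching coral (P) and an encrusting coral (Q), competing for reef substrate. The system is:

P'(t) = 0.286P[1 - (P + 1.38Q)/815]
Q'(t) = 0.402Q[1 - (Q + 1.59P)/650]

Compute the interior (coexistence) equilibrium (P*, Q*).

Setting both brackets to zero gives the nullclines P + 1.38Q = 815 and 1.59P + Q = 650.
Substituting Q = 650 - 1.59P into the first: P(1 - 1.38·1.59) = 815 - 1.38·650.
So P* = -82/-1.19 = 68.7, and then Q* = 650 - 1.59·68.7 = 541.

P* ≈ 68.7, Q* ≈ 541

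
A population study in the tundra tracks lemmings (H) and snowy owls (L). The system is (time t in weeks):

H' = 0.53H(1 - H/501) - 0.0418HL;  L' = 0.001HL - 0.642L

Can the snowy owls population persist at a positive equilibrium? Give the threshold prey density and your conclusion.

Threshold H = 642; K < 642, so no, the predator goes extinct.

The predator equation gives dL/dt > 0 only when H > 0.642/0.001 = 642.
Without the predator, H → K = 501. Since 501 < 642, the predator cannot invade.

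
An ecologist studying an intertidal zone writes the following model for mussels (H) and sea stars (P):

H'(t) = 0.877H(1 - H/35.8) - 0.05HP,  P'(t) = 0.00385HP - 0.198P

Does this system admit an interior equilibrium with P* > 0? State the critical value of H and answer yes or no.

The predator equation gives dP/dt > 0 only when H > 0.198/0.00385 = 51.4.
Without the predator, H → K = 35.8. Since 35.8 < 51.4, the predator cannot invade.

Threshold H = 51.4; K < 51.4, so no, the predator goes extinct.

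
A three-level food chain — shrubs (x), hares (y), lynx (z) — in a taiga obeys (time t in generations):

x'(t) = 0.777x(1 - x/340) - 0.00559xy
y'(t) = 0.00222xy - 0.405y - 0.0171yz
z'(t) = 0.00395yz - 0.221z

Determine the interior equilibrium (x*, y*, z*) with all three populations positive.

x* ≈ 203, y* ≈ 55.9, z* ≈ 2.69

From dz/dt = 0: 0.00395y* = 0.221, so y* = 55.9.
From dx/dt = 0: 0.777(1 - x*/340) = 0.00559·55.9, giving x* = 340·(1 - 0.403) = 203.
From dy/dt = 0: 0.00222·203 - 0.405 = 0.0171z*, so z* = 0.046/0.0171 = 2.69.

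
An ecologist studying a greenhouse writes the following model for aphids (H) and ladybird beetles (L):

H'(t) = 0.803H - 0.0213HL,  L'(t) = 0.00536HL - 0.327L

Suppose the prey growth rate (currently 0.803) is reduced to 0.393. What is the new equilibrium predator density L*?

L* ≈ 18.5

At the interior fixed point, setting dH/dt = 0 with H > 0 fixes L* = (prey growth rate)/(HL coefficient) — independent of the other coefficients.
With the change, L* = 0.393/0.0213 = 18.5; it falls from 37.7.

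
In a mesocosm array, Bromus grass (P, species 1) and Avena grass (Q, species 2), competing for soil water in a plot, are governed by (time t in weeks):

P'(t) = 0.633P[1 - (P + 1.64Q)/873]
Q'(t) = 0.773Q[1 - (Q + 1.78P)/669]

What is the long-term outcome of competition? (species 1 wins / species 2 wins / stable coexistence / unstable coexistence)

unstable coexistence (outcome depends on initial conditions)

Compare the nullcline intercepts: K1/α12 = 873/1.64 = 532 < K2 = 669; K2/α21 = 669/1.78 = 376 < K1 = 873.
Since both are reversed, neither can invade when rare; the interior point is a saddle.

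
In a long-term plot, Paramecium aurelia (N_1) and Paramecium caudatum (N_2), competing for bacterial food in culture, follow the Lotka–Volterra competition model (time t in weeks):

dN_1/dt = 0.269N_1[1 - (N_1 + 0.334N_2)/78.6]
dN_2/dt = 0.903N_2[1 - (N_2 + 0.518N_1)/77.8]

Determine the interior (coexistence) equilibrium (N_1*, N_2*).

N_1* ≈ 63.6, N_2* ≈ 44.8

Setting both brackets to zero gives the nullclines N_1 + 0.334N_2 = 78.6 and 0.518N_1 + N_2 = 77.8.
Substituting N_2 = 77.8 - 0.518N_1 into the first: N_1(1 - 0.334·0.518) = 78.6 - 0.334·77.8.
So N_1* = 52.6/0.827 = 63.6, and then N_2* = 77.8 - 0.518·63.6 = 44.8.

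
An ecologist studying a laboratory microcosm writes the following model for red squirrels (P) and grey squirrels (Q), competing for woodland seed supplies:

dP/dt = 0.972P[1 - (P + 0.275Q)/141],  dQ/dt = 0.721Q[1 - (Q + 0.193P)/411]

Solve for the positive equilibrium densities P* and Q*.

Setting both brackets to zero gives the nullclines P + 0.275Q = 141 and 0.193P + Q = 411.
Substituting Q = 411 - 0.193P into the first: P(1 - 0.275·0.193) = 141 - 0.275·411.
So P* = 28/0.947 = 29.5, and then Q* = 411 - 0.193·29.5 = 405.

P* ≈ 29.5, Q* ≈ 405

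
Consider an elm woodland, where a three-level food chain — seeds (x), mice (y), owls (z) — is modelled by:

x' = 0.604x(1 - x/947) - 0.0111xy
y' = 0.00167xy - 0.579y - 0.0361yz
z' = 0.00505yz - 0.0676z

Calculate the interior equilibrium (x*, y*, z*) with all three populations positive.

From dz/dt = 0: 0.00505y* = 0.0676, so y* = 13.4.
From dx/dt = 0: 0.604(1 - x*/947) = 0.0111·13.4, giving x* = 947·(1 - 0.246) = 714.
From dy/dt = 0: 0.00167·714 - 0.579 = 0.0361z*, so z* = 0.613/0.0361 = 17.

x* ≈ 714, y* ≈ 13.4, z* ≈ 17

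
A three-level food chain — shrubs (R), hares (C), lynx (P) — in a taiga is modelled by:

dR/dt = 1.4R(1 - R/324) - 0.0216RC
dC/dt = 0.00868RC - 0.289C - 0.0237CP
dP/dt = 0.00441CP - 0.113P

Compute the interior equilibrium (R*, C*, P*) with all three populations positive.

From dP/dt = 0: 0.00441C* = 0.113, so C* = 25.6.
From dR/dt = 0: 1.4(1 - R*/324) = 0.0216·25.6, giving R* = 324·(1 - 0.395) = 196.
From dC/dt = 0: 0.00868·196 - 0.289 = 0.0237P*, so P* = 1.41/0.0237 = 59.6.

R* ≈ 196, C* ≈ 25.6, P* ≈ 59.6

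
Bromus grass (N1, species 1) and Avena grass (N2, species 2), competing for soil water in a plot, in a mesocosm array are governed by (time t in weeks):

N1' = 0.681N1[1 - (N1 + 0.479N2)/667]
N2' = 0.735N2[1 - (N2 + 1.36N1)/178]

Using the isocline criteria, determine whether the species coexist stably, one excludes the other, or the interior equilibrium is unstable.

species 1 excludes species 2

Compare the nullcline intercepts: K1/α12 = 667/0.479 = 1390 > K2 = 178; K2/α21 = 178/1.36 = 131 < K1 = 667.
Since the inequalities point opposite ways, species 1 can invade but species 2 cannot.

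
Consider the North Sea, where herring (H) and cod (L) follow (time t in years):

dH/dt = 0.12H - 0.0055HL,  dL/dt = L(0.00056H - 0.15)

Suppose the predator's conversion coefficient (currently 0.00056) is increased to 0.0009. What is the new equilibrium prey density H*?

H* ≈ 167

At the interior fixed point, setting dL/dt = 0 with L > 0 fixes H* = (predator death rate)/(HL coefficient) — independent of the other coefficients.
With the change, H* = 0.15/0.0009 = 167; it falls from 268.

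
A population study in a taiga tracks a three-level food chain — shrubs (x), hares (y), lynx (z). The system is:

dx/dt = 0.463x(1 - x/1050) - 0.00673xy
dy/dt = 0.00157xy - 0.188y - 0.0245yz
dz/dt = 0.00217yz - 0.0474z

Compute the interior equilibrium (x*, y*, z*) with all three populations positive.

From dz/dt = 0: 0.00217y* = 0.0474, so y* = 21.8.
From dx/dt = 0: 0.463(1 - x*/1050) = 0.00673·21.8, giving x* = 1050·(1 - 0.318) = 717.
From dy/dt = 0: 0.00157·717 - 0.188 = 0.0245z*, so z* = 0.937/0.0245 = 38.2.

x* ≈ 717, y* ≈ 21.8, z* ≈ 38.2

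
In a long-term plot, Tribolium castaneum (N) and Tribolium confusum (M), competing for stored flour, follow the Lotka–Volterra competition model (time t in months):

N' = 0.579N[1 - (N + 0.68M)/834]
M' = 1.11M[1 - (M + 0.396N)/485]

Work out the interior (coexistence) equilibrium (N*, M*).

N* ≈ 690, M* ≈ 212

Setting both brackets to zero gives the nullclines N + 0.68M = 834 and 0.396N + M = 485.
Substituting M = 485 - 0.396N into the first: N(1 - 0.68·0.396) = 834 - 0.68·485.
So N* = 504/0.731 = 690, and then M* = 485 - 0.396·690 = 212.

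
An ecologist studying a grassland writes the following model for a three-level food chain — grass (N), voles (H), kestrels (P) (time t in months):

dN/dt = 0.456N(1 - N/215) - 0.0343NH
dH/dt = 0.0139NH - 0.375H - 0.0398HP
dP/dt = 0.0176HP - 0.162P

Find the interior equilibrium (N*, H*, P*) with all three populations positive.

From dP/dt = 0: 0.0176H* = 0.162, so H* = 9.2.
From dN/dt = 0: 0.456(1 - N*/215) = 0.0343·9.2, giving N* = 215·(1 - 0.692) = 66.1.
From dH/dt = 0: 0.0139·66.1 - 0.375 = 0.0398P*, so P* = 0.544/0.0398 = 13.7.

N* ≈ 66.1, H* ≈ 9.2, P* ≈ 13.7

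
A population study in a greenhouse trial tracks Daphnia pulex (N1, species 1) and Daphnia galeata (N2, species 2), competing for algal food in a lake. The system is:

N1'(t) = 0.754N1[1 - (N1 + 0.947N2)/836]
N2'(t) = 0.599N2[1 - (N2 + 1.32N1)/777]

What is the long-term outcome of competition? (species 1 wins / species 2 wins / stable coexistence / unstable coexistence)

Compare the nullcline intercepts: K1/α12 = 836/0.947 = 883 > K2 = 777; K2/α21 = 777/1.32 = 589 < K1 = 836.
Since the inequalities point opposite ways, species 1 can invade but species 2 cannot.

species 1 excludes species 2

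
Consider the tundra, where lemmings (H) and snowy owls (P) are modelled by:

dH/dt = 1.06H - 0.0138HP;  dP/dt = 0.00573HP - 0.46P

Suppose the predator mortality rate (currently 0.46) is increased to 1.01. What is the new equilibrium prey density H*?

H* ≈ 176

At the interior fixed point, setting dP/dt = 0 with P > 0 fixes H* = (predator death rate)/(HP coefficient) — independent of the other coefficients.
With the change, H* = 1.01/0.00573 = 176; it rises from 80.3.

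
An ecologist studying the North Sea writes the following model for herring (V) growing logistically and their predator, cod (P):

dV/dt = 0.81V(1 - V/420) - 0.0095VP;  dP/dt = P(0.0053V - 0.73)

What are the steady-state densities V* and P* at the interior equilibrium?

V* ≈ 138, P* ≈ 57.3

From dP/dt = 0 with P > 0: 0.0053V* = 0.73, so V* = 138.
Substitute into dV/dt = 0: 0.81(1 - 138/420) = 0.0095P*.
The bracket is 0.672, giving P* = 0.544/0.0095 = 57.3.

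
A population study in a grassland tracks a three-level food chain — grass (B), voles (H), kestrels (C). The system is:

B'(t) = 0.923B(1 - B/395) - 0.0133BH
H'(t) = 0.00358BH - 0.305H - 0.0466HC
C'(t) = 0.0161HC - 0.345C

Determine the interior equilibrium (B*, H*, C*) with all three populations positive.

From dC/dt = 0: 0.0161H* = 0.345, so H* = 21.4.
From dB/dt = 0: 0.923(1 - B*/395) = 0.0133·21.4, giving B* = 395·(1 - 0.309) = 273.
From dH/dt = 0: 0.00358·273 - 0.305 = 0.0466C*, so C* = 0.672/0.0466 = 14.4.

B* ≈ 273, H* ≈ 21.4, C* ≈ 14.4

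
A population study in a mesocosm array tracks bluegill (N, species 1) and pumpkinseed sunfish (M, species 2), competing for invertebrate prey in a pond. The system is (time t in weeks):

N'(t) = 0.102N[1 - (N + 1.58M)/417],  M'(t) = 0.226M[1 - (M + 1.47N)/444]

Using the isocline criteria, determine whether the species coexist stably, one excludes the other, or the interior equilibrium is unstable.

unstable coexistence (outcome depends on initial conditions)

Compare the nullcline intercepts: K1/α12 = 417/1.58 = 264 < K2 = 444; K2/α21 = 444/1.47 = 302 < K1 = 417.
Since both are reversed, neither can invade when rare; the interior point is a saddle.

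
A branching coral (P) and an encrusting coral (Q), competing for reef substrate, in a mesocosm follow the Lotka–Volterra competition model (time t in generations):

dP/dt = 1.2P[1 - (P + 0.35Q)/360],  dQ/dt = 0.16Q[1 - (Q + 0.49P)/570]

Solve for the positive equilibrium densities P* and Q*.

Setting both brackets to zero gives the nullclines P + 0.35Q = 360 and 0.49P + Q = 570.
Substituting Q = 570 - 0.49P into the first: P(1 - 0.35·0.49) = 360 - 0.35·570.
So P* = 160/0.829 = 194, and then Q* = 570 - 0.49·194 = 475.

P* ≈ 194, Q* ≈ 475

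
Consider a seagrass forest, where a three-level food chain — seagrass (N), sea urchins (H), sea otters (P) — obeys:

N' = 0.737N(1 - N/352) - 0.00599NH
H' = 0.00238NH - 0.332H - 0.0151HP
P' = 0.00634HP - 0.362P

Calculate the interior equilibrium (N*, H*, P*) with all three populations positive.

N* ≈ 189, H* ≈ 57.1, P* ≈ 7.75

From dP/dt = 0: 0.00634H* = 0.362, so H* = 57.1.
From dN/dt = 0: 0.737(1 - N*/352) = 0.00599·57.1, giving N* = 352·(1 - 0.464) = 189.
From dH/dt = 0: 0.00238·189 - 0.332 = 0.0151P*, so P* = 0.117/0.0151 = 7.75.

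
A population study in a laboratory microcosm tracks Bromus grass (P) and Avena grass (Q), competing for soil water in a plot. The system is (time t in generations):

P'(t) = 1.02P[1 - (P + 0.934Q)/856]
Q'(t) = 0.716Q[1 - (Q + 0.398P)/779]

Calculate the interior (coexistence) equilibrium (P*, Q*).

P* ≈ 204, Q* ≈ 698

Setting both brackets to zero gives the nullclines P + 0.934Q = 856 and 0.398P + Q = 779.
Substituting Q = 779 - 0.398P into the first: P(1 - 0.934·0.398) = 856 - 0.934·779.
So P* = 128/0.628 = 204, and then Q* = 779 - 0.398·204 = 698.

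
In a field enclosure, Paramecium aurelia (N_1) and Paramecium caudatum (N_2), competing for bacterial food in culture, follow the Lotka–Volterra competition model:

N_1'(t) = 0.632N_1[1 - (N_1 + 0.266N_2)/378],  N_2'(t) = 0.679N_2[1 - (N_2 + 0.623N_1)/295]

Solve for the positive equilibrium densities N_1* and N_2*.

Setting both brackets to zero gives the nullclines N_1 + 0.266N_2 = 378 and 0.623N_1 + N_2 = 295.
Substituting N_2 = 295 - 0.623N_1 into the first: N_1(1 - 0.266·0.623) = 378 - 0.266·295.
So N_1* = 300/0.834 = 359, and then N_2* = 295 - 0.623·359 = 71.3.

N_1* ≈ 359, N_2* ≈ 71.3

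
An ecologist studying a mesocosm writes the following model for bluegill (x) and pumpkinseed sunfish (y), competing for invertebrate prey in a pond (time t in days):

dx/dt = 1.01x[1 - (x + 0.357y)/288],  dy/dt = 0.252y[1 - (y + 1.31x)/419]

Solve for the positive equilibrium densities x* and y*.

x* ≈ 260, y* ≈ 78.4

Setting both brackets to zero gives the nullclines x + 0.357y = 288 and 1.31x + y = 419.
Substituting y = 419 - 1.31x into the first: x(1 - 0.357·1.31) = 288 - 0.357·419.
So x* = 138/0.532 = 260, and then y* = 419 - 1.31·260 = 78.4.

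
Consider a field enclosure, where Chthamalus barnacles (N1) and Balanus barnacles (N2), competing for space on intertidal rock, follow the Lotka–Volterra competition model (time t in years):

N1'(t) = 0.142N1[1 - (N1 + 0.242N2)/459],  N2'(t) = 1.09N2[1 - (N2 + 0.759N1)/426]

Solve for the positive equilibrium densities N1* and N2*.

N1* ≈ 436, N2* ≈ 95.1

Setting both brackets to zero gives the nullclines N1 + 0.242N2 = 459 and 0.759N1 + N2 = 426.
Substituting N2 = 426 - 0.759N1 into the first: N1(1 - 0.242·0.759) = 459 - 0.242·426.
So N1* = 356/0.816 = 436, and then N2* = 426 - 0.759·436 = 95.1.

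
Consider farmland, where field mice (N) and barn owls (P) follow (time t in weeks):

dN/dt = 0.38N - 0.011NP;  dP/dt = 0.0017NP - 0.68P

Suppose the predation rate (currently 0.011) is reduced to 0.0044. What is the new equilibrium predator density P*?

P* ≈ 86.4

At the interior fixed point, setting dN/dt = 0 with N > 0 fixes P* = (prey growth rate)/(NP coefficient) — independent of the other coefficients.
With the change, P* = 0.38/0.0044 = 86.4; it rises from 34.5.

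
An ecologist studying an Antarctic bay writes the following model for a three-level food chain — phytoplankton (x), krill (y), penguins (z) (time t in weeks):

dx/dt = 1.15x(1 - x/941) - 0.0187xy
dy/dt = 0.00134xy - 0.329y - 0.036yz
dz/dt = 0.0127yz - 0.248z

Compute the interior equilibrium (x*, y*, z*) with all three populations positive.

x* ≈ 642, y* ≈ 19.5, z* ≈ 14.8

From dz/dt = 0: 0.0127y* = 0.248, so y* = 19.5.
From dx/dt = 0: 1.15(1 - x*/941) = 0.0187·19.5, giving x* = 941·(1 - 0.318) = 642.
From dy/dt = 0: 0.00134·642 - 0.329 = 0.036z*, so z* = 0.532/0.036 = 14.8.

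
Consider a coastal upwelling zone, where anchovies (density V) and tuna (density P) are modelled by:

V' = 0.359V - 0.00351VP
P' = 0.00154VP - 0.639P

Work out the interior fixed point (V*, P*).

Set dP/dt = 0 with P > 0: 0.00154V - 0.639 = 0, so V* = 0.639/0.00154 = 415.
Set dV/dt = 0 with V > 0: 0.359 - 0.00351P = 0, so P* = 0.359/0.00351 = 102.

V* ≈ 415, P* ≈ 102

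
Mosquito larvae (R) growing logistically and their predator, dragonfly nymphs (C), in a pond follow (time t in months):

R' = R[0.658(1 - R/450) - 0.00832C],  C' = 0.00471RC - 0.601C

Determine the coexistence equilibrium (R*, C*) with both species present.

R* ≈ 128, C* ≈ 56.7

From dC/dt = 0 with C > 0: 0.00471R* = 0.601, so R* = 128.
Substitute into dR/dt = 0: 0.658(1 - 128/450) = 0.00832C*.
The bracket is 0.716, giving C* = 0.471/0.00832 = 56.7.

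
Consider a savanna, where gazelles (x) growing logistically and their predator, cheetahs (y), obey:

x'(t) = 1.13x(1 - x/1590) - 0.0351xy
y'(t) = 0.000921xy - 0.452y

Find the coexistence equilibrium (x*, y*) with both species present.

x* ≈ 491, y* ≈ 22.3

From dy/dt = 0 with y > 0: 0.000921x* = 0.452, so x* = 491.
Substitute into dx/dt = 0: 1.13(1 - 491/1590) = 0.0351y*.
The bracket is 0.691, giving y* = 0.781/0.0351 = 22.3.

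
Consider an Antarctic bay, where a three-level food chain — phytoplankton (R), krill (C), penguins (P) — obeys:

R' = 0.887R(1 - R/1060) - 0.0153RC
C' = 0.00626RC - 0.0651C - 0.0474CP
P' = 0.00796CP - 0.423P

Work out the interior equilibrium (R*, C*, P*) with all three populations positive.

From dP/dt = 0: 0.00796C* = 0.423, so C* = 53.1.
From dR/dt = 0: 0.887(1 - R*/1060) = 0.0153·53.1, giving R* = 1060·(1 - 0.917) = 88.4.
From dC/dt = 0: 0.00626·88.4 - 0.0651 = 0.0474P*, so P* = 0.488/0.0474 = 10.3.

R* ≈ 88.4, C* ≈ 53.1, P* ≈ 10.3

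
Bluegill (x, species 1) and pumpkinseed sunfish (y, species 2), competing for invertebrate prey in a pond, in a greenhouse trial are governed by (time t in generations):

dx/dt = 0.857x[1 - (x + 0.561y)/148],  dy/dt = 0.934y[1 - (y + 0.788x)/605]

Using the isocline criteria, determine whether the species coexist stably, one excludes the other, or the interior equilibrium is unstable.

Compare the nullcline intercepts: K1/α12 = 148/0.561 = 264 < K2 = 605; K2/α21 = 605/0.788 = 768 > K1 = 148.
Since the inequalities point opposite ways, species 2 can invade but species 1 cannot.

species 2 excludes species 1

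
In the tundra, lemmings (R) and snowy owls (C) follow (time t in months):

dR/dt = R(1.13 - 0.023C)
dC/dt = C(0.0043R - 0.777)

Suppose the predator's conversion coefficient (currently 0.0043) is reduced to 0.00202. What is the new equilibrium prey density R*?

R* ≈ 385

At the interior fixed point, setting dC/dt = 0 with C > 0 fixes R* = (predator death rate)/(RC coefficient) — independent of the other coefficients.
With the change, R* = 0.777/0.00202 = 385; it rises from 181.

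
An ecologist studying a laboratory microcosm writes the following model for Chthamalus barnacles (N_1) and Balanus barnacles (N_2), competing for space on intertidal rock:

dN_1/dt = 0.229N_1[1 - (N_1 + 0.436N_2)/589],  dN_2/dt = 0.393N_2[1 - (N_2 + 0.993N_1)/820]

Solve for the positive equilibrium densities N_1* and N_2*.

Setting both brackets to zero gives the nullclines N_1 + 0.436N_2 = 589 and 0.993N_1 + N_2 = 820.
Substituting N_2 = 820 - 0.993N_1 into the first: N_1(1 - 0.436·0.993) = 589 - 0.436·820.
So N_1* = 231/0.567 = 408, and then N_2* = 820 - 0.993·408 = 415.

N_1* ≈ 408, N_2* ≈ 415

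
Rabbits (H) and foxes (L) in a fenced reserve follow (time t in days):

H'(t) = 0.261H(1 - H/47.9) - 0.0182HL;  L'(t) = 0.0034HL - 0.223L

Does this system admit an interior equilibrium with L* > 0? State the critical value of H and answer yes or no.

The predator equation gives dL/dt > 0 only when H > 0.223/0.0034 = 65.6.
Without the predator, H → K = 47.9. Since 47.9 < 65.6, the predator cannot invade.

Threshold H = 65.6; K < 65.6, so no, the predator goes extinct.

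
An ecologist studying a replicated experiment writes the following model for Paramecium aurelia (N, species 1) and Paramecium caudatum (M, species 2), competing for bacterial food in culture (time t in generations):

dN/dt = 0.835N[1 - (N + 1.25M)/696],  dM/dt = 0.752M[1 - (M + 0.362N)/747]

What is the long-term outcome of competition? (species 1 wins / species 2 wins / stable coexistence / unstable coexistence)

Compare the nullcline intercepts: K1/α12 = 696/1.25 = 557 < K2 = 747; K2/α21 = 747/0.362 = 2060 > K1 = 696.
Since the inequalities point opposite ways, species 2 can invade but species 1 cannot.

species 2 excludes species 1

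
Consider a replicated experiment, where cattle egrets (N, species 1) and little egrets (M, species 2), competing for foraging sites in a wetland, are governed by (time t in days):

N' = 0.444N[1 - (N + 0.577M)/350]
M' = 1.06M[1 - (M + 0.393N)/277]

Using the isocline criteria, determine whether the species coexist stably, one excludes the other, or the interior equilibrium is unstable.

Compare the nullcline intercepts: K1/α12 = 350/0.577 = 607 > K2 = 277; K2/α21 = 277/0.393 = 705 > K1 = 350.
Since both inequalities hold, each species can invade when rare, so the interior equilibrium is stable.

stable coexistence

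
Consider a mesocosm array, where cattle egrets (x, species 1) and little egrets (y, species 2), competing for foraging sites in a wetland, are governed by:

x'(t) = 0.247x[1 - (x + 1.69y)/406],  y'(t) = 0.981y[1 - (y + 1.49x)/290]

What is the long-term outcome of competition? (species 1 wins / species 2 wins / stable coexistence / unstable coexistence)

Compare the nullcline intercepts: K1/α12 = 406/1.69 = 240 < K2 = 290; K2/α21 = 290/1.49 = 195 < K1 = 406.
Since both are reversed, neither can invade when rare; the interior point is a saddle.

unstable coexistence (outcome depends on initial conditions)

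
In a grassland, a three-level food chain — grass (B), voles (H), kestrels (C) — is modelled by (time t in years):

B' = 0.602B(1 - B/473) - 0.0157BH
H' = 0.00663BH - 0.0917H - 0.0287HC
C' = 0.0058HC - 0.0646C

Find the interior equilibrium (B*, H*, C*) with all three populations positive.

B* ≈ 336, H* ≈ 11.1, C* ≈ 74.3

From dC/dt = 0: 0.0058H* = 0.0646, so H* = 11.1.
From dB/dt = 0: 0.602(1 - B*/473) = 0.0157·11.1, giving B* = 473·(1 - 0.29) = 336.
From dH/dt = 0: 0.00663·336 - 0.0917 = 0.0287C*, so C* = 2.13/0.0287 = 74.3.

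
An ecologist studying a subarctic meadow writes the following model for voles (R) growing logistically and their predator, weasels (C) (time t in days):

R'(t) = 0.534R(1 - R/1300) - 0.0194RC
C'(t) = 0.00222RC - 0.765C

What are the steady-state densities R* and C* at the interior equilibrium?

R* ≈ 345, C* ≈ 20.2

From dC/dt = 0 with C > 0: 0.00222R* = 0.765, so R* = 345.
Substitute into dR/dt = 0: 0.534(1 - 345/1300) = 0.0194C*.
The bracket is 0.735, giving C* = 0.392/0.0194 = 20.2.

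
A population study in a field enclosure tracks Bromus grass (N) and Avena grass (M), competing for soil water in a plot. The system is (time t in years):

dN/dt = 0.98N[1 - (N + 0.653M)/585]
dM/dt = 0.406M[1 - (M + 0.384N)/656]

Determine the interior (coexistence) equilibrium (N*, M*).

Setting both brackets to zero gives the nullclines N + 0.653M = 585 and 0.384N + M = 656.
Substituting M = 656 - 0.384N into the first: N(1 - 0.653·0.384) = 585 - 0.653·656.
So N* = 157/0.749 = 209, and then M* = 656 - 0.384·209 = 576.

N* ≈ 209, M* ≈ 576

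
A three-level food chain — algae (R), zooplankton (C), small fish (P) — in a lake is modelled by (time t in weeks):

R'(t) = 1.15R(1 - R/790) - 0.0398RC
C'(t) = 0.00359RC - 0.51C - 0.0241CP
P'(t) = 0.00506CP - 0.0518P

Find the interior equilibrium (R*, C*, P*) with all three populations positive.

From dP/dt = 0: 0.00506C* = 0.0518, so C* = 10.2.
From dR/dt = 0: 1.15(1 - R*/790) = 0.0398·10.2, giving R* = 790·(1 - 0.354) = 510.
From dC/dt = 0: 0.00359·510 - 0.51 = 0.0241P*, so P* = 1.32/0.0241 = 54.8.

R* ≈ 510, C* ≈ 10.2, P* ≈ 54.8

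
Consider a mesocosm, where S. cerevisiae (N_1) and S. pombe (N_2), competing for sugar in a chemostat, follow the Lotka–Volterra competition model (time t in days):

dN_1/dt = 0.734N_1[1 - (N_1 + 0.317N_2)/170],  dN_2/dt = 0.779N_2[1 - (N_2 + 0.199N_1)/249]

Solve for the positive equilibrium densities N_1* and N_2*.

Setting both brackets to zero gives the nullclines N_1 + 0.317N_2 = 170 and 0.199N_1 + N_2 = 249.
Substituting N_2 = 249 - 0.199N_1 into the first: N_1(1 - 0.317·0.199) = 170 - 0.317·249.
So N_1* = 91.1/0.937 = 97.2, and then N_2* = 249 - 0.199·97.2 = 230.

N_1* ≈ 97.2, N_2* ≈ 230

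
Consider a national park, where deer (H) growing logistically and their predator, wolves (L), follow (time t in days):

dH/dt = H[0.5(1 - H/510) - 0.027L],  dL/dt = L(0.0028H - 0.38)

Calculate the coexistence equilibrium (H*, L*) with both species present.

From dL/dt = 0 with L > 0: 0.0028H* = 0.38, so H* = 136.
Substitute into dH/dt = 0: 0.5(1 - 136/510) = 0.027L*.
The bracket is 0.734, giving L* = 0.367/0.027 = 13.6.

H* ≈ 136, L* ≈ 13.6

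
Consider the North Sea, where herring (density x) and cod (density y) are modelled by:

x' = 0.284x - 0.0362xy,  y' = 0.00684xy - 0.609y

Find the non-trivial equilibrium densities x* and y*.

Set dy/dt = 0 with y > 0: 0.00684x - 0.609 = 0, so x* = 0.609/0.00684 = 89.
Set dx/dt = 0 with x > 0: 0.284 - 0.0362y = 0, so y* = 0.284/0.0362 = 7.85.

x* ≈ 89, y* ≈ 7.85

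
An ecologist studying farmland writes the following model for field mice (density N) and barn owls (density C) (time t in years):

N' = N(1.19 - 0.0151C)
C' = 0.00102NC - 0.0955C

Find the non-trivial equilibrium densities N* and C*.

Set dC/dt = 0 with C > 0: 0.00102N - 0.0955 = 0, so N* = 0.0955/0.00102 = 93.6.
Set dN/dt = 0 with N > 0: 1.19 - 0.0151C = 0, so C* = 1.19/0.0151 = 78.8.

N* ≈ 93.6, C* ≈ 78.8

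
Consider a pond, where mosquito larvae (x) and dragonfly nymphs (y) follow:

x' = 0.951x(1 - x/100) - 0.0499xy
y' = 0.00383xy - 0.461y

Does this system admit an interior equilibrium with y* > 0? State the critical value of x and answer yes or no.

The predator equation gives dy/dt > 0 only when x > 0.461/0.00383 = 120.
Without the predator, x → K = 100. Since 100 < 120, the predator cannot invade.

Threshold x = 120; K < 120, so no, the predator goes extinct.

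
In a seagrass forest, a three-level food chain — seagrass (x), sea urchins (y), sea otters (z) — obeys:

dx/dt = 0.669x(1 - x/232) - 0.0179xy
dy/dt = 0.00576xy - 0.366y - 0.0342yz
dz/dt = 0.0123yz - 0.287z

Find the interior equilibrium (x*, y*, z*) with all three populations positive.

From dz/dt = 0: 0.0123y* = 0.287, so y* = 23.3.
From dx/dt = 0: 0.669(1 - x*/232) = 0.0179·23.3, giving x* = 232·(1 - 0.624) = 87.2.
From dy/dt = 0: 0.00576·87.2 - 0.366 = 0.0342z*, so z* = 0.136/0.0342 = 3.98.

x* ≈ 87.2, y* ≈ 23.3, z* ≈ 3.98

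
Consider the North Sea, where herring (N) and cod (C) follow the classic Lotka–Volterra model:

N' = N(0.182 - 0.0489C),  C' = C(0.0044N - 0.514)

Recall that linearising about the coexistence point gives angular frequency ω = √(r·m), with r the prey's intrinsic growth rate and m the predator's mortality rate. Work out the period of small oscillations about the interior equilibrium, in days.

Here r = 0.182 and m = 0.514, so r·m = 0.0935.
ω = √0.0935 = 0.306 per day, hence T = 2π/ω ≈ 20.5 days.

T ≈ 20.5 days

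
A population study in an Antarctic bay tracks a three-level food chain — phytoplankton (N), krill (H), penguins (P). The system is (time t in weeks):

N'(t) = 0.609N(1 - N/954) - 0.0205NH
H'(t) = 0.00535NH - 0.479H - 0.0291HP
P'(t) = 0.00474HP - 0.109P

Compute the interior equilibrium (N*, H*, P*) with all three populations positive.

N* ≈ 216, H* ≈ 23, P* ≈ 23.2

From dP/dt = 0: 0.00474H* = 0.109, so H* = 23.
From dN/dt = 0: 0.609(1 - N*/954) = 0.0205·23, giving N* = 954·(1 - 0.774) = 216.
From dH/dt = 0: 0.00535·216 - 0.479 = 0.0291P*, so P* = 0.674/0.0291 = 23.2.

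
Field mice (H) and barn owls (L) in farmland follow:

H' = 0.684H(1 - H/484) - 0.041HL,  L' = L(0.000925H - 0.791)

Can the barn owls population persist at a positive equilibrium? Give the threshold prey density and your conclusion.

The predator equation gives dL/dt > 0 only when H > 0.791/0.000925 = 855.
Without the predator, H → K = 484. Since 484 < 855, the predator cannot invade.

Threshold H = 855; K < 855, so no, the predator goes extinct.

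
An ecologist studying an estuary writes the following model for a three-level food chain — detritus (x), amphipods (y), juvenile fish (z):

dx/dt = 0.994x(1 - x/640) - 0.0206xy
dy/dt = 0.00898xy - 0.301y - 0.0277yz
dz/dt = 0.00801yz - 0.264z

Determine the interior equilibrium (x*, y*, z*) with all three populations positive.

From dz/dt = 0: 0.00801y* = 0.264, so y* = 33.
From dx/dt = 0: 0.994(1 - x*/640) = 0.0206·33, giving x* = 640·(1 - 0.683) = 203.
From dy/dt = 0: 0.00898·203 - 0.301 = 0.0277z*, so z* = 1.52/0.0277 = 54.9.

x* ≈ 203, y* ≈ 33, z* ≈ 54.9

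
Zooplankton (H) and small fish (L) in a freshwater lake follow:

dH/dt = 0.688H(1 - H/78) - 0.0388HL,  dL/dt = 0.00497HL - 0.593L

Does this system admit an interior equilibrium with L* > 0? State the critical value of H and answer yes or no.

The predator equation gives dL/dt > 0 only when H > 0.593/0.00497 = 119.
Without the predator, H → K = 78. Since 78 < 119, the predator cannot invade.

Threshold H = 119; K < 119, so no, the predator goes extinct.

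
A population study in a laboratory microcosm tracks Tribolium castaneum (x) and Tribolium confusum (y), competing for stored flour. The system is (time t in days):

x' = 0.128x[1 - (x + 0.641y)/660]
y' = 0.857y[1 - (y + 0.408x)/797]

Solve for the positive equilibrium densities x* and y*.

Setting both brackets to zero gives the nullclines x + 0.641y = 660 and 0.408x + y = 797.
Substituting y = 797 - 0.408x into the first: x(1 - 0.641·0.408) = 660 - 0.641·797.
So x* = 149/0.738 = 202, and then y* = 797 - 0.408·202 = 715.

x* ≈ 202, y* ≈ 715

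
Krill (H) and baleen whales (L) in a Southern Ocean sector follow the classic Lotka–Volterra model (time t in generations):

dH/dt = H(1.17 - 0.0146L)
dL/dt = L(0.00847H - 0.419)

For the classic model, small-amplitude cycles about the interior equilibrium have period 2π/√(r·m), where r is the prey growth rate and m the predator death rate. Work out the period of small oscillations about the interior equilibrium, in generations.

T ≈ 8.97 generations

Here r = 1.17 and m = 0.419, so r·m = 0.49.
ω = √0.49 = 0.7 per generation, hence T = 2π/ω ≈ 8.97 generations.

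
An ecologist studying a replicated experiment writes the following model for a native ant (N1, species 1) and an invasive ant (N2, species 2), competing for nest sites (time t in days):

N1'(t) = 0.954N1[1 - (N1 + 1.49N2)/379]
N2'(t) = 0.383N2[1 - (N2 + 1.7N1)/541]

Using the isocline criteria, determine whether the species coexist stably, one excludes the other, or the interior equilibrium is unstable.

unstable coexistence (outcome depends on initial conditions)

Compare the nullcline intercepts: K1/α12 = 379/1.49 = 254 < K2 = 541; K2/α21 = 541/1.7 = 318 < K1 = 379.
Since both are reversed, neither can invade when rare; the interior point is a saddle.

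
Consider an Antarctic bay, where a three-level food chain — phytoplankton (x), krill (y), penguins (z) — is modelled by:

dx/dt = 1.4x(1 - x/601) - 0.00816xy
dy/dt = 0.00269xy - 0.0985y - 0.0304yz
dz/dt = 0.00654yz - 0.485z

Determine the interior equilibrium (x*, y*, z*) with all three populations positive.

x* ≈ 341, y* ≈ 74.2, z* ≈ 27

From dz/dt = 0: 0.00654y* = 0.485, so y* = 74.2.
From dx/dt = 0: 1.4(1 - x*/601) = 0.00816·74.2, giving x* = 601·(1 - 0.432) = 341.
From dy/dt = 0: 0.00269·341 - 0.0985 = 0.0304z*, so z* = 0.819/0.0304 = 27.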